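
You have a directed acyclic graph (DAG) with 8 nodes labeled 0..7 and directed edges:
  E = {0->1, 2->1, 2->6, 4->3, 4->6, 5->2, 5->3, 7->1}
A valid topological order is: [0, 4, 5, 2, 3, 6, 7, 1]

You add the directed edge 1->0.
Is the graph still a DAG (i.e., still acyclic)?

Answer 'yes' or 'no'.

Answer: no

Derivation:
Given toposort: [0, 4, 5, 2, 3, 6, 7, 1]
Position of 1: index 7; position of 0: index 0
New edge 1->0: backward (u after v in old order)
Backward edge: old toposort is now invalid. Check if this creates a cycle.
Does 0 already reach 1? Reachable from 0: [0, 1]. YES -> cycle!
Still a DAG? no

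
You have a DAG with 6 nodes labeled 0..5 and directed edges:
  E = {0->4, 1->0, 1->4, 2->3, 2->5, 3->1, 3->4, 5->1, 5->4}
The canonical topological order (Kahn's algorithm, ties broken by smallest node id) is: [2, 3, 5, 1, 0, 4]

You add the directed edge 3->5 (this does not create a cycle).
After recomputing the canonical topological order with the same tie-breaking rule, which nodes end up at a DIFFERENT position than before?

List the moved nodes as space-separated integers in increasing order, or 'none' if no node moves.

Old toposort: [2, 3, 5, 1, 0, 4]
Added edge 3->5
Recompute Kahn (smallest-id tiebreak):
  initial in-degrees: [1, 2, 0, 1, 4, 2]
  ready (indeg=0): [2]
  pop 2: indeg[3]->0; indeg[5]->1 | ready=[3] | order so far=[2]
  pop 3: indeg[1]->1; indeg[4]->3; indeg[5]->0 | ready=[5] | order so far=[2, 3]
  pop 5: indeg[1]->0; indeg[4]->2 | ready=[1] | order so far=[2, 3, 5]
  pop 1: indeg[0]->0; indeg[4]->1 | ready=[0] | order so far=[2, 3, 5, 1]
  pop 0: indeg[4]->0 | ready=[4] | order so far=[2, 3, 5, 1, 0]
  pop 4: no out-edges | ready=[] | order so far=[2, 3, 5, 1, 0, 4]
New canonical toposort: [2, 3, 5, 1, 0, 4]
Compare positions:
  Node 0: index 4 -> 4 (same)
  Node 1: index 3 -> 3 (same)
  Node 2: index 0 -> 0 (same)
  Node 3: index 1 -> 1 (same)
  Node 4: index 5 -> 5 (same)
  Node 5: index 2 -> 2 (same)
Nodes that changed position: none

Answer: none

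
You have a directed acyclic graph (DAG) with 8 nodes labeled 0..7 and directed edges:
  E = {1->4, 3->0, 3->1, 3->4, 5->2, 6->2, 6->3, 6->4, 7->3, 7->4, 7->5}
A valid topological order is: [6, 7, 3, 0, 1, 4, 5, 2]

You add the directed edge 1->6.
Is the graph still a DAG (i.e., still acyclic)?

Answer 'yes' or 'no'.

Given toposort: [6, 7, 3, 0, 1, 4, 5, 2]
Position of 1: index 4; position of 6: index 0
New edge 1->6: backward (u after v in old order)
Backward edge: old toposort is now invalid. Check if this creates a cycle.
Does 6 already reach 1? Reachable from 6: [0, 1, 2, 3, 4, 6]. YES -> cycle!
Still a DAG? no

Answer: no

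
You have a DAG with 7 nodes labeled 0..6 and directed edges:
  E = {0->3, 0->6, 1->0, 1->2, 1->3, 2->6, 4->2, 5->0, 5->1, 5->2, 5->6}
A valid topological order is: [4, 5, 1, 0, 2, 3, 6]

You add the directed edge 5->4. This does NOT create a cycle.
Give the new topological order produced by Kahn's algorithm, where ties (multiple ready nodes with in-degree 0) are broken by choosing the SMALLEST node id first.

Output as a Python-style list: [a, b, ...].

Old toposort: [4, 5, 1, 0, 2, 3, 6]
Added edge: 5->4
Position of 5 (1) > position of 4 (0). Must reorder: 5 must now come before 4.
Run Kahn's algorithm (break ties by smallest node id):
  initial in-degrees: [2, 1, 3, 2, 1, 0, 3]
  ready (indeg=0): [5]
  pop 5: indeg[0]->1; indeg[1]->0; indeg[2]->2; indeg[4]->0; indeg[6]->2 | ready=[1, 4] | order so far=[5]
  pop 1: indeg[0]->0; indeg[2]->1; indeg[3]->1 | ready=[0, 4] | order so far=[5, 1]
  pop 0: indeg[3]->0; indeg[6]->1 | ready=[3, 4] | order so far=[5, 1, 0]
  pop 3: no out-edges | ready=[4] | order so far=[5, 1, 0, 3]
  pop 4: indeg[2]->0 | ready=[2] | order so far=[5, 1, 0, 3, 4]
  pop 2: indeg[6]->0 | ready=[6] | order so far=[5, 1, 0, 3, 4, 2]
  pop 6: no out-edges | ready=[] | order so far=[5, 1, 0, 3, 4, 2, 6]
  Result: [5, 1, 0, 3, 4, 2, 6]

Answer: [5, 1, 0, 3, 4, 2, 6]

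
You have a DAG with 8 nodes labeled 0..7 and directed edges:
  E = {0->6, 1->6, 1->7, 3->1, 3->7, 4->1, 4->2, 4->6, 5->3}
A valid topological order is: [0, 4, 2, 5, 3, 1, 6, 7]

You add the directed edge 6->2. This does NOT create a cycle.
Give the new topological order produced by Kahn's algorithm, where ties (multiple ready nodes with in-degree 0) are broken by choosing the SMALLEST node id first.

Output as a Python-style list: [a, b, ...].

Answer: [0, 4, 5, 3, 1, 6, 2, 7]

Derivation:
Old toposort: [0, 4, 2, 5, 3, 1, 6, 7]
Added edge: 6->2
Position of 6 (6) > position of 2 (2). Must reorder: 6 must now come before 2.
Run Kahn's algorithm (break ties by smallest node id):
  initial in-degrees: [0, 2, 2, 1, 0, 0, 3, 2]
  ready (indeg=0): [0, 4, 5]
  pop 0: indeg[6]->2 | ready=[4, 5] | order so far=[0]
  pop 4: indeg[1]->1; indeg[2]->1; indeg[6]->1 | ready=[5] | order so far=[0, 4]
  pop 5: indeg[3]->0 | ready=[3] | order so far=[0, 4, 5]
  pop 3: indeg[1]->0; indeg[7]->1 | ready=[1] | order so far=[0, 4, 5, 3]
  pop 1: indeg[6]->0; indeg[7]->0 | ready=[6, 7] | order so far=[0, 4, 5, 3, 1]
  pop 6: indeg[2]->0 | ready=[2, 7] | order so far=[0, 4, 5, 3, 1, 6]
  pop 2: no out-edges | ready=[7] | order so far=[0, 4, 5, 3, 1, 6, 2]
  pop 7: no out-edges | ready=[] | order so far=[0, 4, 5, 3, 1, 6, 2, 7]
  Result: [0, 4, 5, 3, 1, 6, 2, 7]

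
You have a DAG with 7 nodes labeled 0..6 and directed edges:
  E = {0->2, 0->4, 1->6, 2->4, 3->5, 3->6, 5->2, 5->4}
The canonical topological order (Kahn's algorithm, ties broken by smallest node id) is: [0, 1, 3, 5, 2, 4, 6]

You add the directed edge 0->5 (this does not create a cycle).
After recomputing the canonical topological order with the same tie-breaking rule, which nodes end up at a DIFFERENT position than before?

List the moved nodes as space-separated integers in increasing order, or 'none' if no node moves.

Answer: none

Derivation:
Old toposort: [0, 1, 3, 5, 2, 4, 6]
Added edge 0->5
Recompute Kahn (smallest-id tiebreak):
  initial in-degrees: [0, 0, 2, 0, 3, 2, 2]
  ready (indeg=0): [0, 1, 3]
  pop 0: indeg[2]->1; indeg[4]->2; indeg[5]->1 | ready=[1, 3] | order so far=[0]
  pop 1: indeg[6]->1 | ready=[3] | order so far=[0, 1]
  pop 3: indeg[5]->0; indeg[6]->0 | ready=[5, 6] | order so far=[0, 1, 3]
  pop 5: indeg[2]->0; indeg[4]->1 | ready=[2, 6] | order so far=[0, 1, 3, 5]
  pop 2: indeg[4]->0 | ready=[4, 6] | order so far=[0, 1, 3, 5, 2]
  pop 4: no out-edges | ready=[6] | order so far=[0, 1, 3, 5, 2, 4]
  pop 6: no out-edges | ready=[] | order so far=[0, 1, 3, 5, 2, 4, 6]
New canonical toposort: [0, 1, 3, 5, 2, 4, 6]
Compare positions:
  Node 0: index 0 -> 0 (same)
  Node 1: index 1 -> 1 (same)
  Node 2: index 4 -> 4 (same)
  Node 3: index 2 -> 2 (same)
  Node 4: index 5 -> 5 (same)
  Node 5: index 3 -> 3 (same)
  Node 6: index 6 -> 6 (same)
Nodes that changed position: none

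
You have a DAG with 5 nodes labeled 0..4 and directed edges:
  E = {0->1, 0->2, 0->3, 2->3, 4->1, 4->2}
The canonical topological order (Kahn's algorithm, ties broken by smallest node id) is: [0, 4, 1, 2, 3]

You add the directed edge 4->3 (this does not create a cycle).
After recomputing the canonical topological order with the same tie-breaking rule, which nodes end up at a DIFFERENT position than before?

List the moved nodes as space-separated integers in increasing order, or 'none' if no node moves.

Answer: none

Derivation:
Old toposort: [0, 4, 1, 2, 3]
Added edge 4->3
Recompute Kahn (smallest-id tiebreak):
  initial in-degrees: [0, 2, 2, 3, 0]
  ready (indeg=0): [0, 4]
  pop 0: indeg[1]->1; indeg[2]->1; indeg[3]->2 | ready=[4] | order so far=[0]
  pop 4: indeg[1]->0; indeg[2]->0; indeg[3]->1 | ready=[1, 2] | order so far=[0, 4]
  pop 1: no out-edges | ready=[2] | order so far=[0, 4, 1]
  pop 2: indeg[3]->0 | ready=[3] | order so far=[0, 4, 1, 2]
  pop 3: no out-edges | ready=[] | order so far=[0, 4, 1, 2, 3]
New canonical toposort: [0, 4, 1, 2, 3]
Compare positions:
  Node 0: index 0 -> 0 (same)
  Node 1: index 2 -> 2 (same)
  Node 2: index 3 -> 3 (same)
  Node 3: index 4 -> 4 (same)
  Node 4: index 1 -> 1 (same)
Nodes that changed position: none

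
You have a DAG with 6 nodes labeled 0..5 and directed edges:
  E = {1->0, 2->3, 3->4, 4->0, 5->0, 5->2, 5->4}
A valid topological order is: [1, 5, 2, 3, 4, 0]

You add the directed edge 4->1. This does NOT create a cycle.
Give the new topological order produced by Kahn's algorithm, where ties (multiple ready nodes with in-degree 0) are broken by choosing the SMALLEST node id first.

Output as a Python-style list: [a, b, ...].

Old toposort: [1, 5, 2, 3, 4, 0]
Added edge: 4->1
Position of 4 (4) > position of 1 (0). Must reorder: 4 must now come before 1.
Run Kahn's algorithm (break ties by smallest node id):
  initial in-degrees: [3, 1, 1, 1, 2, 0]
  ready (indeg=0): [5]
  pop 5: indeg[0]->2; indeg[2]->0; indeg[4]->1 | ready=[2] | order so far=[5]
  pop 2: indeg[3]->0 | ready=[3] | order so far=[5, 2]
  pop 3: indeg[4]->0 | ready=[4] | order so far=[5, 2, 3]
  pop 4: indeg[0]->1; indeg[1]->0 | ready=[1] | order so far=[5, 2, 3, 4]
  pop 1: indeg[0]->0 | ready=[0] | order so far=[5, 2, 3, 4, 1]
  pop 0: no out-edges | ready=[] | order so far=[5, 2, 3, 4, 1, 0]
  Result: [5, 2, 3, 4, 1, 0]

Answer: [5, 2, 3, 4, 1, 0]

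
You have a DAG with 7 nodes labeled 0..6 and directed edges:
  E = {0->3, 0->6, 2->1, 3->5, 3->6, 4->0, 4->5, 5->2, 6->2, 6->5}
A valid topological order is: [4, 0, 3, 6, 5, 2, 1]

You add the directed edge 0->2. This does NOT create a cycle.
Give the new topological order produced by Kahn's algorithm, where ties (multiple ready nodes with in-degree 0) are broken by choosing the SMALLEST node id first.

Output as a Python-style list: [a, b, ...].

Old toposort: [4, 0, 3, 6, 5, 2, 1]
Added edge: 0->2
Position of 0 (1) < position of 2 (5). Old order still valid.
Run Kahn's algorithm (break ties by smallest node id):
  initial in-degrees: [1, 1, 3, 1, 0, 3, 2]
  ready (indeg=0): [4]
  pop 4: indeg[0]->0; indeg[5]->2 | ready=[0] | order so far=[4]
  pop 0: indeg[2]->2; indeg[3]->0; indeg[6]->1 | ready=[3] | order so far=[4, 0]
  pop 3: indeg[5]->1; indeg[6]->0 | ready=[6] | order so far=[4, 0, 3]
  pop 6: indeg[2]->1; indeg[5]->0 | ready=[5] | order so far=[4, 0, 3, 6]
  pop 5: indeg[2]->0 | ready=[2] | order so far=[4, 0, 3, 6, 5]
  pop 2: indeg[1]->0 | ready=[1] | order so far=[4, 0, 3, 6, 5, 2]
  pop 1: no out-edges | ready=[] | order so far=[4, 0, 3, 6, 5, 2, 1]
  Result: [4, 0, 3, 6, 5, 2, 1]

Answer: [4, 0, 3, 6, 5, 2, 1]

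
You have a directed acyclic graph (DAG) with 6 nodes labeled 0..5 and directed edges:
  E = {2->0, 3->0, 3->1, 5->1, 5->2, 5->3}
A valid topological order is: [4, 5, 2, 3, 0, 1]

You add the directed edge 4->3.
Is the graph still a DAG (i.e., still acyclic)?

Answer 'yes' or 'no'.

Given toposort: [4, 5, 2, 3, 0, 1]
Position of 4: index 0; position of 3: index 3
New edge 4->3: forward
Forward edge: respects the existing order. Still a DAG, same toposort still valid.
Still a DAG? yes

Answer: yes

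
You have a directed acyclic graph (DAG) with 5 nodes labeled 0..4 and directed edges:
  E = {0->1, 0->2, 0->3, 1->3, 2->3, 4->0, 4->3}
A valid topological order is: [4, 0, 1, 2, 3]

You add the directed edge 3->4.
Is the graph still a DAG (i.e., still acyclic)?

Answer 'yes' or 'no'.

Given toposort: [4, 0, 1, 2, 3]
Position of 3: index 4; position of 4: index 0
New edge 3->4: backward (u after v in old order)
Backward edge: old toposort is now invalid. Check if this creates a cycle.
Does 4 already reach 3? Reachable from 4: [0, 1, 2, 3, 4]. YES -> cycle!
Still a DAG? no

Answer: no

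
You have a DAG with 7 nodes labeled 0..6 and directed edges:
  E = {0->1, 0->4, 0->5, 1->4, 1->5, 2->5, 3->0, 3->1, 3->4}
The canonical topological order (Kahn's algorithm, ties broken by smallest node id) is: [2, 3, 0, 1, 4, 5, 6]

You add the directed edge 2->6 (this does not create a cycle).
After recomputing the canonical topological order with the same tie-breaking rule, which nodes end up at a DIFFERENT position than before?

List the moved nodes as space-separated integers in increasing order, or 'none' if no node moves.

Answer: none

Derivation:
Old toposort: [2, 3, 0, 1, 4, 5, 6]
Added edge 2->6
Recompute Kahn (smallest-id tiebreak):
  initial in-degrees: [1, 2, 0, 0, 3, 3, 1]
  ready (indeg=0): [2, 3]
  pop 2: indeg[5]->2; indeg[6]->0 | ready=[3, 6] | order so far=[2]
  pop 3: indeg[0]->0; indeg[1]->1; indeg[4]->2 | ready=[0, 6] | order so far=[2, 3]
  pop 0: indeg[1]->0; indeg[4]->1; indeg[5]->1 | ready=[1, 6] | order so far=[2, 3, 0]
  pop 1: indeg[4]->0; indeg[5]->0 | ready=[4, 5, 6] | order so far=[2, 3, 0, 1]
  pop 4: no out-edges | ready=[5, 6] | order so far=[2, 3, 0, 1, 4]
  pop 5: no out-edges | ready=[6] | order so far=[2, 3, 0, 1, 4, 5]
  pop 6: no out-edges | ready=[] | order so far=[2, 3, 0, 1, 4, 5, 6]
New canonical toposort: [2, 3, 0, 1, 4, 5, 6]
Compare positions:
  Node 0: index 2 -> 2 (same)
  Node 1: index 3 -> 3 (same)
  Node 2: index 0 -> 0 (same)
  Node 3: index 1 -> 1 (same)
  Node 4: index 4 -> 4 (same)
  Node 5: index 5 -> 5 (same)
  Node 6: index 6 -> 6 (same)
Nodes that changed position: none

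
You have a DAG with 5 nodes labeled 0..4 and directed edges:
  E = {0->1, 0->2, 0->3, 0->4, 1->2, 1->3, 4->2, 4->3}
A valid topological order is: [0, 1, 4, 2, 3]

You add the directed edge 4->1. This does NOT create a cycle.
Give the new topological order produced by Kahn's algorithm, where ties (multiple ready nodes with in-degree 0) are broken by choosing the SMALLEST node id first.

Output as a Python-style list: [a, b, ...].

Answer: [0, 4, 1, 2, 3]

Derivation:
Old toposort: [0, 1, 4, 2, 3]
Added edge: 4->1
Position of 4 (2) > position of 1 (1). Must reorder: 4 must now come before 1.
Run Kahn's algorithm (break ties by smallest node id):
  initial in-degrees: [0, 2, 3, 3, 1]
  ready (indeg=0): [0]
  pop 0: indeg[1]->1; indeg[2]->2; indeg[3]->2; indeg[4]->0 | ready=[4] | order so far=[0]
  pop 4: indeg[1]->0; indeg[2]->1; indeg[3]->1 | ready=[1] | order so far=[0, 4]
  pop 1: indeg[2]->0; indeg[3]->0 | ready=[2, 3] | order so far=[0, 4, 1]
  pop 2: no out-edges | ready=[3] | order so far=[0, 4, 1, 2]
  pop 3: no out-edges | ready=[] | order so far=[0, 4, 1, 2, 3]
  Result: [0, 4, 1, 2, 3]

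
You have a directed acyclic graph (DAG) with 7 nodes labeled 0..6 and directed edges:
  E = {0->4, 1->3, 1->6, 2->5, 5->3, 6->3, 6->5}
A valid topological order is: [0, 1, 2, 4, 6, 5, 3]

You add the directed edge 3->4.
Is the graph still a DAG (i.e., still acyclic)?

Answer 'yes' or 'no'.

Given toposort: [0, 1, 2, 4, 6, 5, 3]
Position of 3: index 6; position of 4: index 3
New edge 3->4: backward (u after v in old order)
Backward edge: old toposort is now invalid. Check if this creates a cycle.
Does 4 already reach 3? Reachable from 4: [4]. NO -> still a DAG (reorder needed).
Still a DAG? yes

Answer: yes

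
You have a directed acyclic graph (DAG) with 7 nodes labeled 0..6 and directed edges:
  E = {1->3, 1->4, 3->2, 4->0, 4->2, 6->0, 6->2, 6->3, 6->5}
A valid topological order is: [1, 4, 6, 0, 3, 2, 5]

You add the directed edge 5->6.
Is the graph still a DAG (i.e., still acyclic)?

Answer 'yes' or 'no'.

Given toposort: [1, 4, 6, 0, 3, 2, 5]
Position of 5: index 6; position of 6: index 2
New edge 5->6: backward (u after v in old order)
Backward edge: old toposort is now invalid. Check if this creates a cycle.
Does 6 already reach 5? Reachable from 6: [0, 2, 3, 5, 6]. YES -> cycle!
Still a DAG? no

Answer: no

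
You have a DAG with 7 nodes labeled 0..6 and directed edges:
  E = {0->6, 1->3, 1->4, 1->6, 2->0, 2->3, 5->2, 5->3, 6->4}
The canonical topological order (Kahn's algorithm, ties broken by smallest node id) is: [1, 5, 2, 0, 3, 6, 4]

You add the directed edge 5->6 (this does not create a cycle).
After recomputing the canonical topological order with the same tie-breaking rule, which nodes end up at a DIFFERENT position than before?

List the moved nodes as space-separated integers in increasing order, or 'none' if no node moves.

Answer: none

Derivation:
Old toposort: [1, 5, 2, 0, 3, 6, 4]
Added edge 5->6
Recompute Kahn (smallest-id tiebreak):
  initial in-degrees: [1, 0, 1, 3, 2, 0, 3]
  ready (indeg=0): [1, 5]
  pop 1: indeg[3]->2; indeg[4]->1; indeg[6]->2 | ready=[5] | order so far=[1]
  pop 5: indeg[2]->0; indeg[3]->1; indeg[6]->1 | ready=[2] | order so far=[1, 5]
  pop 2: indeg[0]->0; indeg[3]->0 | ready=[0, 3] | order so far=[1, 5, 2]
  pop 0: indeg[6]->0 | ready=[3, 6] | order so far=[1, 5, 2, 0]
  pop 3: no out-edges | ready=[6] | order so far=[1, 5, 2, 0, 3]
  pop 6: indeg[4]->0 | ready=[4] | order so far=[1, 5, 2, 0, 3, 6]
  pop 4: no out-edges | ready=[] | order so far=[1, 5, 2, 0, 3, 6, 4]
New canonical toposort: [1, 5, 2, 0, 3, 6, 4]
Compare positions:
  Node 0: index 3 -> 3 (same)
  Node 1: index 0 -> 0 (same)
  Node 2: index 2 -> 2 (same)
  Node 3: index 4 -> 4 (same)
  Node 4: index 6 -> 6 (same)
  Node 5: index 1 -> 1 (same)
  Node 6: index 5 -> 5 (same)
Nodes that changed position: none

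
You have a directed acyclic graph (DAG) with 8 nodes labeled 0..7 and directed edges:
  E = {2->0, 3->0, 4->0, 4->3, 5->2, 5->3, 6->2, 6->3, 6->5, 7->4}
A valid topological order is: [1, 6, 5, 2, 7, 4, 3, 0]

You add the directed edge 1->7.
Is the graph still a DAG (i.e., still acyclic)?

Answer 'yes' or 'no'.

Given toposort: [1, 6, 5, 2, 7, 4, 3, 0]
Position of 1: index 0; position of 7: index 4
New edge 1->7: forward
Forward edge: respects the existing order. Still a DAG, same toposort still valid.
Still a DAG? yes

Answer: yes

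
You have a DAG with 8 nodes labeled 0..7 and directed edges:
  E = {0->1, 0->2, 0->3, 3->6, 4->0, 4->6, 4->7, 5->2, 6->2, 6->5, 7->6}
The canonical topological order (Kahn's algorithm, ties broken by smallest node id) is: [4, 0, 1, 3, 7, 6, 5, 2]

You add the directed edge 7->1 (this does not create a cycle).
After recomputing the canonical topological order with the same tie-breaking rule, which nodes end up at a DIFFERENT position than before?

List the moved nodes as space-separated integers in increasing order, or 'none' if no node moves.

Answer: 1 3 7

Derivation:
Old toposort: [4, 0, 1, 3, 7, 6, 5, 2]
Added edge 7->1
Recompute Kahn (smallest-id tiebreak):
  initial in-degrees: [1, 2, 3, 1, 0, 1, 3, 1]
  ready (indeg=0): [4]
  pop 4: indeg[0]->0; indeg[6]->2; indeg[7]->0 | ready=[0, 7] | order so far=[4]
  pop 0: indeg[1]->1; indeg[2]->2; indeg[3]->0 | ready=[3, 7] | order so far=[4, 0]
  pop 3: indeg[6]->1 | ready=[7] | order so far=[4, 0, 3]
  pop 7: indeg[1]->0; indeg[6]->0 | ready=[1, 6] | order so far=[4, 0, 3, 7]
  pop 1: no out-edges | ready=[6] | order so far=[4, 0, 3, 7, 1]
  pop 6: indeg[2]->1; indeg[5]->0 | ready=[5] | order so far=[4, 0, 3, 7, 1, 6]
  pop 5: indeg[2]->0 | ready=[2] | order so far=[4, 0, 3, 7, 1, 6, 5]
  pop 2: no out-edges | ready=[] | order so far=[4, 0, 3, 7, 1, 6, 5, 2]
New canonical toposort: [4, 0, 3, 7, 1, 6, 5, 2]
Compare positions:
  Node 0: index 1 -> 1 (same)
  Node 1: index 2 -> 4 (moved)
  Node 2: index 7 -> 7 (same)
  Node 3: index 3 -> 2 (moved)
  Node 4: index 0 -> 0 (same)
  Node 5: index 6 -> 6 (same)
  Node 6: index 5 -> 5 (same)
  Node 7: index 4 -> 3 (moved)
Nodes that changed position: 1 3 7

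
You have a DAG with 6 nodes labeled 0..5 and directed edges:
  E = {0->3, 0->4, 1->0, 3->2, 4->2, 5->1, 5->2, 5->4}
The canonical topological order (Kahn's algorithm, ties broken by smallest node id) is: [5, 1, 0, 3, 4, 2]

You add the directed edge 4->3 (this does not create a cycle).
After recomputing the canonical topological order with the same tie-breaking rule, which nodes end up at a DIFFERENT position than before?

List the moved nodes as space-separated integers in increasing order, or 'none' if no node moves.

Answer: 3 4

Derivation:
Old toposort: [5, 1, 0, 3, 4, 2]
Added edge 4->3
Recompute Kahn (smallest-id tiebreak):
  initial in-degrees: [1, 1, 3, 2, 2, 0]
  ready (indeg=0): [5]
  pop 5: indeg[1]->0; indeg[2]->2; indeg[4]->1 | ready=[1] | order so far=[5]
  pop 1: indeg[0]->0 | ready=[0] | order so far=[5, 1]
  pop 0: indeg[3]->1; indeg[4]->0 | ready=[4] | order so far=[5, 1, 0]
  pop 4: indeg[2]->1; indeg[3]->0 | ready=[3] | order so far=[5, 1, 0, 4]
  pop 3: indeg[2]->0 | ready=[2] | order so far=[5, 1, 0, 4, 3]
  pop 2: no out-edges | ready=[] | order so far=[5, 1, 0, 4, 3, 2]
New canonical toposort: [5, 1, 0, 4, 3, 2]
Compare positions:
  Node 0: index 2 -> 2 (same)
  Node 1: index 1 -> 1 (same)
  Node 2: index 5 -> 5 (same)
  Node 3: index 3 -> 4 (moved)
  Node 4: index 4 -> 3 (moved)
  Node 5: index 0 -> 0 (same)
Nodes that changed position: 3 4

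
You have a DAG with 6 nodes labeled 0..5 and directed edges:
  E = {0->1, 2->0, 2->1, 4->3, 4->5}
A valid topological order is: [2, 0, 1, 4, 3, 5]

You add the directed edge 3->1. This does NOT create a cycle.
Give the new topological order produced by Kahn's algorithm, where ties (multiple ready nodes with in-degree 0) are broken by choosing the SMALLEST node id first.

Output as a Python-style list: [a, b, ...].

Answer: [2, 0, 4, 3, 1, 5]

Derivation:
Old toposort: [2, 0, 1, 4, 3, 5]
Added edge: 3->1
Position of 3 (4) > position of 1 (2). Must reorder: 3 must now come before 1.
Run Kahn's algorithm (break ties by smallest node id):
  initial in-degrees: [1, 3, 0, 1, 0, 1]
  ready (indeg=0): [2, 4]
  pop 2: indeg[0]->0; indeg[1]->2 | ready=[0, 4] | order so far=[2]
  pop 0: indeg[1]->1 | ready=[4] | order so far=[2, 0]
  pop 4: indeg[3]->0; indeg[5]->0 | ready=[3, 5] | order so far=[2, 0, 4]
  pop 3: indeg[1]->0 | ready=[1, 5] | order so far=[2, 0, 4, 3]
  pop 1: no out-edges | ready=[5] | order so far=[2, 0, 4, 3, 1]
  pop 5: no out-edges | ready=[] | order so far=[2, 0, 4, 3, 1, 5]
  Result: [2, 0, 4, 3, 1, 5]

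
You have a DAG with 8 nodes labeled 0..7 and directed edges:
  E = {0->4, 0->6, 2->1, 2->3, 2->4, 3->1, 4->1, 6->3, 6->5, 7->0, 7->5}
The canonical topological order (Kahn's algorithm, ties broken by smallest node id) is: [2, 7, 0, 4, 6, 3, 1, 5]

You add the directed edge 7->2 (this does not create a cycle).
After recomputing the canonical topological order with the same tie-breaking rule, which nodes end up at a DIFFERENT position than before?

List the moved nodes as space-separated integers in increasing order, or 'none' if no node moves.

Old toposort: [2, 7, 0, 4, 6, 3, 1, 5]
Added edge 7->2
Recompute Kahn (smallest-id tiebreak):
  initial in-degrees: [1, 3, 1, 2, 2, 2, 1, 0]
  ready (indeg=0): [7]
  pop 7: indeg[0]->0; indeg[2]->0; indeg[5]->1 | ready=[0, 2] | order so far=[7]
  pop 0: indeg[4]->1; indeg[6]->0 | ready=[2, 6] | order so far=[7, 0]
  pop 2: indeg[1]->2; indeg[3]->1; indeg[4]->0 | ready=[4, 6] | order so far=[7, 0, 2]
  pop 4: indeg[1]->1 | ready=[6] | order so far=[7, 0, 2, 4]
  pop 6: indeg[3]->0; indeg[5]->0 | ready=[3, 5] | order so far=[7, 0, 2, 4, 6]
  pop 3: indeg[1]->0 | ready=[1, 5] | order so far=[7, 0, 2, 4, 6, 3]
  pop 1: no out-edges | ready=[5] | order so far=[7, 0, 2, 4, 6, 3, 1]
  pop 5: no out-edges | ready=[] | order so far=[7, 0, 2, 4, 6, 3, 1, 5]
New canonical toposort: [7, 0, 2, 4, 6, 3, 1, 5]
Compare positions:
  Node 0: index 2 -> 1 (moved)
  Node 1: index 6 -> 6 (same)
  Node 2: index 0 -> 2 (moved)
  Node 3: index 5 -> 5 (same)
  Node 4: index 3 -> 3 (same)
  Node 5: index 7 -> 7 (same)
  Node 6: index 4 -> 4 (same)
  Node 7: index 1 -> 0 (moved)
Nodes that changed position: 0 2 7

Answer: 0 2 7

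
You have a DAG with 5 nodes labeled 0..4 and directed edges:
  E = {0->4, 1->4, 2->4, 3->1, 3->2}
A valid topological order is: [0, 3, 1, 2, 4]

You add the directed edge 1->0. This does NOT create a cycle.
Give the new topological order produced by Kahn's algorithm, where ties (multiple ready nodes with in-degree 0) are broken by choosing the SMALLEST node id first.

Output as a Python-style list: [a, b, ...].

Answer: [3, 1, 0, 2, 4]

Derivation:
Old toposort: [0, 3, 1, 2, 4]
Added edge: 1->0
Position of 1 (2) > position of 0 (0). Must reorder: 1 must now come before 0.
Run Kahn's algorithm (break ties by smallest node id):
  initial in-degrees: [1, 1, 1, 0, 3]
  ready (indeg=0): [3]
  pop 3: indeg[1]->0; indeg[2]->0 | ready=[1, 2] | order so far=[3]
  pop 1: indeg[0]->0; indeg[4]->2 | ready=[0, 2] | order so far=[3, 1]
  pop 0: indeg[4]->1 | ready=[2] | order so far=[3, 1, 0]
  pop 2: indeg[4]->0 | ready=[4] | order so far=[3, 1, 0, 2]
  pop 4: no out-edges | ready=[] | order so far=[3, 1, 0, 2, 4]
  Result: [3, 1, 0, 2, 4]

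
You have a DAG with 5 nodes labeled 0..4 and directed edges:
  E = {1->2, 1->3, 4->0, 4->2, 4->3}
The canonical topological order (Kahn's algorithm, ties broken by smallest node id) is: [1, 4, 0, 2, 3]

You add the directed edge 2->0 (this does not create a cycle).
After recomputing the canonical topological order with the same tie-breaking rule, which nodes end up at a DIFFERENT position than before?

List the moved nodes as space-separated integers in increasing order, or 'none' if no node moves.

Answer: 0 2

Derivation:
Old toposort: [1, 4, 0, 2, 3]
Added edge 2->0
Recompute Kahn (smallest-id tiebreak):
  initial in-degrees: [2, 0, 2, 2, 0]
  ready (indeg=0): [1, 4]
  pop 1: indeg[2]->1; indeg[3]->1 | ready=[4] | order so far=[1]
  pop 4: indeg[0]->1; indeg[2]->0; indeg[3]->0 | ready=[2, 3] | order so far=[1, 4]
  pop 2: indeg[0]->0 | ready=[0, 3] | order so far=[1, 4, 2]
  pop 0: no out-edges | ready=[3] | order so far=[1, 4, 2, 0]
  pop 3: no out-edges | ready=[] | order so far=[1, 4, 2, 0, 3]
New canonical toposort: [1, 4, 2, 0, 3]
Compare positions:
  Node 0: index 2 -> 3 (moved)
  Node 1: index 0 -> 0 (same)
  Node 2: index 3 -> 2 (moved)
  Node 3: index 4 -> 4 (same)
  Node 4: index 1 -> 1 (same)
Nodes that changed position: 0 2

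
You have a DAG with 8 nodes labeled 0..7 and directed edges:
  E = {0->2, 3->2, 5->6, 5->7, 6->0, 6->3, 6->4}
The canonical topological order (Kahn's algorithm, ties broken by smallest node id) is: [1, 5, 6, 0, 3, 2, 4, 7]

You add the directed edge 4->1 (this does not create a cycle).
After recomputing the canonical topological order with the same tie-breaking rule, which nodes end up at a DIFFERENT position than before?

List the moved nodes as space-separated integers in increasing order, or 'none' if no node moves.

Answer: 0 1 2 3 4 5 6

Derivation:
Old toposort: [1, 5, 6, 0, 3, 2, 4, 7]
Added edge 4->1
Recompute Kahn (smallest-id tiebreak):
  initial in-degrees: [1, 1, 2, 1, 1, 0, 1, 1]
  ready (indeg=0): [5]
  pop 5: indeg[6]->0; indeg[7]->0 | ready=[6, 7] | order so far=[5]
  pop 6: indeg[0]->0; indeg[3]->0; indeg[4]->0 | ready=[0, 3, 4, 7] | order so far=[5, 6]
  pop 0: indeg[2]->1 | ready=[3, 4, 7] | order so far=[5, 6, 0]
  pop 3: indeg[2]->0 | ready=[2, 4, 7] | order so far=[5, 6, 0, 3]
  pop 2: no out-edges | ready=[4, 7] | order so far=[5, 6, 0, 3, 2]
  pop 4: indeg[1]->0 | ready=[1, 7] | order so far=[5, 6, 0, 3, 2, 4]
  pop 1: no out-edges | ready=[7] | order so far=[5, 6, 0, 3, 2, 4, 1]
  pop 7: no out-edges | ready=[] | order so far=[5, 6, 0, 3, 2, 4, 1, 7]
New canonical toposort: [5, 6, 0, 3, 2, 4, 1, 7]
Compare positions:
  Node 0: index 3 -> 2 (moved)
  Node 1: index 0 -> 6 (moved)
  Node 2: index 5 -> 4 (moved)
  Node 3: index 4 -> 3 (moved)
  Node 4: index 6 -> 5 (moved)
  Node 5: index 1 -> 0 (moved)
  Node 6: index 2 -> 1 (moved)
  Node 7: index 7 -> 7 (same)
Nodes that changed position: 0 1 2 3 4 5 6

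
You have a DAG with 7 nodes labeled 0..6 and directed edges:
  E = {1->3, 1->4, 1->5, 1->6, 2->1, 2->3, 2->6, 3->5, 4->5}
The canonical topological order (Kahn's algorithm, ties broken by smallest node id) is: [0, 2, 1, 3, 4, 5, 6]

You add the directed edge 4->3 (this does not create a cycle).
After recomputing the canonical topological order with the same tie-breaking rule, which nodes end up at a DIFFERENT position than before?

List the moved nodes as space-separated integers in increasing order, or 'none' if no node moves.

Answer: 3 4

Derivation:
Old toposort: [0, 2, 1, 3, 4, 5, 6]
Added edge 4->3
Recompute Kahn (smallest-id tiebreak):
  initial in-degrees: [0, 1, 0, 3, 1, 3, 2]
  ready (indeg=0): [0, 2]
  pop 0: no out-edges | ready=[2] | order so far=[0]
  pop 2: indeg[1]->0; indeg[3]->2; indeg[6]->1 | ready=[1] | order so far=[0, 2]
  pop 1: indeg[3]->1; indeg[4]->0; indeg[5]->2; indeg[6]->0 | ready=[4, 6] | order so far=[0, 2, 1]
  pop 4: indeg[3]->0; indeg[5]->1 | ready=[3, 6] | order so far=[0, 2, 1, 4]
  pop 3: indeg[5]->0 | ready=[5, 6] | order so far=[0, 2, 1, 4, 3]
  pop 5: no out-edges | ready=[6] | order so far=[0, 2, 1, 4, 3, 5]
  pop 6: no out-edges | ready=[] | order so far=[0, 2, 1, 4, 3, 5, 6]
New canonical toposort: [0, 2, 1, 4, 3, 5, 6]
Compare positions:
  Node 0: index 0 -> 0 (same)
  Node 1: index 2 -> 2 (same)
  Node 2: index 1 -> 1 (same)
  Node 3: index 3 -> 4 (moved)
  Node 4: index 4 -> 3 (moved)
  Node 5: index 5 -> 5 (same)
  Node 6: index 6 -> 6 (same)
Nodes that changed position: 3 4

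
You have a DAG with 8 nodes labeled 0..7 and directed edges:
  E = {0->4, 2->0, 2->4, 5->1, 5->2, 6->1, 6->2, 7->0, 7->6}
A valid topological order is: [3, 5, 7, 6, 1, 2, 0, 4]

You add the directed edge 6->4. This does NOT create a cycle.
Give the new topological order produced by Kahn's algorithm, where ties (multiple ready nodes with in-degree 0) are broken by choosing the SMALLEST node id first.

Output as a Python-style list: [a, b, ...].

Answer: [3, 5, 7, 6, 1, 2, 0, 4]

Derivation:
Old toposort: [3, 5, 7, 6, 1, 2, 0, 4]
Added edge: 6->4
Position of 6 (3) < position of 4 (7). Old order still valid.
Run Kahn's algorithm (break ties by smallest node id):
  initial in-degrees: [2, 2, 2, 0, 3, 0, 1, 0]
  ready (indeg=0): [3, 5, 7]
  pop 3: no out-edges | ready=[5, 7] | order so far=[3]
  pop 5: indeg[1]->1; indeg[2]->1 | ready=[7] | order so far=[3, 5]
  pop 7: indeg[0]->1; indeg[6]->0 | ready=[6] | order so far=[3, 5, 7]
  pop 6: indeg[1]->0; indeg[2]->0; indeg[4]->2 | ready=[1, 2] | order so far=[3, 5, 7, 6]
  pop 1: no out-edges | ready=[2] | order so far=[3, 5, 7, 6, 1]
  pop 2: indeg[0]->0; indeg[4]->1 | ready=[0] | order so far=[3, 5, 7, 6, 1, 2]
  pop 0: indeg[4]->0 | ready=[4] | order so far=[3, 5, 7, 6, 1, 2, 0]
  pop 4: no out-edges | ready=[] | order so far=[3, 5, 7, 6, 1, 2, 0, 4]
  Result: [3, 5, 7, 6, 1, 2, 0, 4]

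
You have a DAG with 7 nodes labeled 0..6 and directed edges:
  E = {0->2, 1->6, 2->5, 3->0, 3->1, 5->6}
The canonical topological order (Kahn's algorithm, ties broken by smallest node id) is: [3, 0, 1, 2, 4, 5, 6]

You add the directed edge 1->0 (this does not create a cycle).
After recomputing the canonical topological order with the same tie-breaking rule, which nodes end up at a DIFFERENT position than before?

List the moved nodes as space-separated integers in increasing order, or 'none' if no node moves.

Old toposort: [3, 0, 1, 2, 4, 5, 6]
Added edge 1->0
Recompute Kahn (smallest-id tiebreak):
  initial in-degrees: [2, 1, 1, 0, 0, 1, 2]
  ready (indeg=0): [3, 4]
  pop 3: indeg[0]->1; indeg[1]->0 | ready=[1, 4] | order so far=[3]
  pop 1: indeg[0]->0; indeg[6]->1 | ready=[0, 4] | order so far=[3, 1]
  pop 0: indeg[2]->0 | ready=[2, 4] | order so far=[3, 1, 0]
  pop 2: indeg[5]->0 | ready=[4, 5] | order so far=[3, 1, 0, 2]
  pop 4: no out-edges | ready=[5] | order so far=[3, 1, 0, 2, 4]
  pop 5: indeg[6]->0 | ready=[6] | order so far=[3, 1, 0, 2, 4, 5]
  pop 6: no out-edges | ready=[] | order so far=[3, 1, 0, 2, 4, 5, 6]
New canonical toposort: [3, 1, 0, 2, 4, 5, 6]
Compare positions:
  Node 0: index 1 -> 2 (moved)
  Node 1: index 2 -> 1 (moved)
  Node 2: index 3 -> 3 (same)
  Node 3: index 0 -> 0 (same)
  Node 4: index 4 -> 4 (same)
  Node 5: index 5 -> 5 (same)
  Node 6: index 6 -> 6 (same)
Nodes that changed position: 0 1

Answer: 0 1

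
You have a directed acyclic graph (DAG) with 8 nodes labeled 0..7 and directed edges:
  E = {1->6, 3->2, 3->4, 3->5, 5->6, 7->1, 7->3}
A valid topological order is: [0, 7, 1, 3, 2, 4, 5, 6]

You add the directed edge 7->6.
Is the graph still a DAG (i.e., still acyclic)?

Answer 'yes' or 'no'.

Answer: yes

Derivation:
Given toposort: [0, 7, 1, 3, 2, 4, 5, 6]
Position of 7: index 1; position of 6: index 7
New edge 7->6: forward
Forward edge: respects the existing order. Still a DAG, same toposort still valid.
Still a DAG? yes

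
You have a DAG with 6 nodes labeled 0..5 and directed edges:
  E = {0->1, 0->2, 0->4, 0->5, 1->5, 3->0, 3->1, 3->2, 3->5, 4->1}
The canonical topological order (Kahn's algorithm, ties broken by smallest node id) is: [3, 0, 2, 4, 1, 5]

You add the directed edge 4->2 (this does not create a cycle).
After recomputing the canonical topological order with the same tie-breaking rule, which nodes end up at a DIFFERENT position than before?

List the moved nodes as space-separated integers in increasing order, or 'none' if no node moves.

Answer: 1 2 4

Derivation:
Old toposort: [3, 0, 2, 4, 1, 5]
Added edge 4->2
Recompute Kahn (smallest-id tiebreak):
  initial in-degrees: [1, 3, 3, 0, 1, 3]
  ready (indeg=0): [3]
  pop 3: indeg[0]->0; indeg[1]->2; indeg[2]->2; indeg[5]->2 | ready=[0] | order so far=[3]
  pop 0: indeg[1]->1; indeg[2]->1; indeg[4]->0; indeg[5]->1 | ready=[4] | order so far=[3, 0]
  pop 4: indeg[1]->0; indeg[2]->0 | ready=[1, 2] | order so far=[3, 0, 4]
  pop 1: indeg[5]->0 | ready=[2, 5] | order so far=[3, 0, 4, 1]
  pop 2: no out-edges | ready=[5] | order so far=[3, 0, 4, 1, 2]
  pop 5: no out-edges | ready=[] | order so far=[3, 0, 4, 1, 2, 5]
New canonical toposort: [3, 0, 4, 1, 2, 5]
Compare positions:
  Node 0: index 1 -> 1 (same)
  Node 1: index 4 -> 3 (moved)
  Node 2: index 2 -> 4 (moved)
  Node 3: index 0 -> 0 (same)
  Node 4: index 3 -> 2 (moved)
  Node 5: index 5 -> 5 (same)
Nodes that changed position: 1 2 4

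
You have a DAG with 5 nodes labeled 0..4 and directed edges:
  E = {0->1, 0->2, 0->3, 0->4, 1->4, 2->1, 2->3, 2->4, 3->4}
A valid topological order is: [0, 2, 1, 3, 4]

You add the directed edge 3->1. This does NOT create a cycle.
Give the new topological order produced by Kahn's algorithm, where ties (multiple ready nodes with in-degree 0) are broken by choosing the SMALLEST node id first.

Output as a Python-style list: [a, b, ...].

Answer: [0, 2, 3, 1, 4]

Derivation:
Old toposort: [0, 2, 1, 3, 4]
Added edge: 3->1
Position of 3 (3) > position of 1 (2). Must reorder: 3 must now come before 1.
Run Kahn's algorithm (break ties by smallest node id):
  initial in-degrees: [0, 3, 1, 2, 4]
  ready (indeg=0): [0]
  pop 0: indeg[1]->2; indeg[2]->0; indeg[3]->1; indeg[4]->3 | ready=[2] | order so far=[0]
  pop 2: indeg[1]->1; indeg[3]->0; indeg[4]->2 | ready=[3] | order so far=[0, 2]
  pop 3: indeg[1]->0; indeg[4]->1 | ready=[1] | order so far=[0, 2, 3]
  pop 1: indeg[4]->0 | ready=[4] | order so far=[0, 2, 3, 1]
  pop 4: no out-edges | ready=[] | order so far=[0, 2, 3, 1, 4]
  Result: [0, 2, 3, 1, 4]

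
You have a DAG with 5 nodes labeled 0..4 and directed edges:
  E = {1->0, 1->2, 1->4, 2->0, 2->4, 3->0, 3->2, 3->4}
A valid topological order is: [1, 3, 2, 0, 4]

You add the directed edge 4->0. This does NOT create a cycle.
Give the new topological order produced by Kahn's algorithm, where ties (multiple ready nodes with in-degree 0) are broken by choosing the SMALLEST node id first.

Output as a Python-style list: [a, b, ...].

Old toposort: [1, 3, 2, 0, 4]
Added edge: 4->0
Position of 4 (4) > position of 0 (3). Must reorder: 4 must now come before 0.
Run Kahn's algorithm (break ties by smallest node id):
  initial in-degrees: [4, 0, 2, 0, 3]
  ready (indeg=0): [1, 3]
  pop 1: indeg[0]->3; indeg[2]->1; indeg[4]->2 | ready=[3] | order so far=[1]
  pop 3: indeg[0]->2; indeg[2]->0; indeg[4]->1 | ready=[2] | order so far=[1, 3]
  pop 2: indeg[0]->1; indeg[4]->0 | ready=[4] | order so far=[1, 3, 2]
  pop 4: indeg[0]->0 | ready=[0] | order so far=[1, 3, 2, 4]
  pop 0: no out-edges | ready=[] | order so far=[1, 3, 2, 4, 0]
  Result: [1, 3, 2, 4, 0]

Answer: [1, 3, 2, 4, 0]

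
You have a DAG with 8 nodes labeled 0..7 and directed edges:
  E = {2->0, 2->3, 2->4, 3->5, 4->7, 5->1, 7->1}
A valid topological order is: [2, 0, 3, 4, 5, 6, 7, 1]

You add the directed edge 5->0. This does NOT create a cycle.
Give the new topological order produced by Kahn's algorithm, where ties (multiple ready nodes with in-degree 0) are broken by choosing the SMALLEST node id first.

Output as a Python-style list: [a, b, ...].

Old toposort: [2, 0, 3, 4, 5, 6, 7, 1]
Added edge: 5->0
Position of 5 (4) > position of 0 (1). Must reorder: 5 must now come before 0.
Run Kahn's algorithm (break ties by smallest node id):
  initial in-degrees: [2, 2, 0, 1, 1, 1, 0, 1]
  ready (indeg=0): [2, 6]
  pop 2: indeg[0]->1; indeg[3]->0; indeg[4]->0 | ready=[3, 4, 6] | order so far=[2]
  pop 3: indeg[5]->0 | ready=[4, 5, 6] | order so far=[2, 3]
  pop 4: indeg[7]->0 | ready=[5, 6, 7] | order so far=[2, 3, 4]
  pop 5: indeg[0]->0; indeg[1]->1 | ready=[0, 6, 7] | order so far=[2, 3, 4, 5]
  pop 0: no out-edges | ready=[6, 7] | order so far=[2, 3, 4, 5, 0]
  pop 6: no out-edges | ready=[7] | order so far=[2, 3, 4, 5, 0, 6]
  pop 7: indeg[1]->0 | ready=[1] | order so far=[2, 3, 4, 5, 0, 6, 7]
  pop 1: no out-edges | ready=[] | order so far=[2, 3, 4, 5, 0, 6, 7, 1]
  Result: [2, 3, 4, 5, 0, 6, 7, 1]

Answer: [2, 3, 4, 5, 0, 6, 7, 1]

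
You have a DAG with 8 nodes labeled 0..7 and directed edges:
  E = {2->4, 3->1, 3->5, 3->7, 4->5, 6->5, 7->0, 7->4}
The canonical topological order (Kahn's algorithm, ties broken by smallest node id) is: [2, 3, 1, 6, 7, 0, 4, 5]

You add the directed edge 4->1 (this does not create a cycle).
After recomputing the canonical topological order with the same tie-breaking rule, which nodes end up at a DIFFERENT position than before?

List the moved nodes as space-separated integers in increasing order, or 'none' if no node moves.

Answer: 0 1 4 6 7

Derivation:
Old toposort: [2, 3, 1, 6, 7, 0, 4, 5]
Added edge 4->1
Recompute Kahn (smallest-id tiebreak):
  initial in-degrees: [1, 2, 0, 0, 2, 3, 0, 1]
  ready (indeg=0): [2, 3, 6]
  pop 2: indeg[4]->1 | ready=[3, 6] | order so far=[2]
  pop 3: indeg[1]->1; indeg[5]->2; indeg[7]->0 | ready=[6, 7] | order so far=[2, 3]
  pop 6: indeg[5]->1 | ready=[7] | order so far=[2, 3, 6]
  pop 7: indeg[0]->0; indeg[4]->0 | ready=[0, 4] | order so far=[2, 3, 6, 7]
  pop 0: no out-edges | ready=[4] | order so far=[2, 3, 6, 7, 0]
  pop 4: indeg[1]->0; indeg[5]->0 | ready=[1, 5] | order so far=[2, 3, 6, 7, 0, 4]
  pop 1: no out-edges | ready=[5] | order so far=[2, 3, 6, 7, 0, 4, 1]
  pop 5: no out-edges | ready=[] | order so far=[2, 3, 6, 7, 0, 4, 1, 5]
New canonical toposort: [2, 3, 6, 7, 0, 4, 1, 5]
Compare positions:
  Node 0: index 5 -> 4 (moved)
  Node 1: index 2 -> 6 (moved)
  Node 2: index 0 -> 0 (same)
  Node 3: index 1 -> 1 (same)
  Node 4: index 6 -> 5 (moved)
  Node 5: index 7 -> 7 (same)
  Node 6: index 3 -> 2 (moved)
  Node 7: index 4 -> 3 (moved)
Nodes that changed position: 0 1 4 6 7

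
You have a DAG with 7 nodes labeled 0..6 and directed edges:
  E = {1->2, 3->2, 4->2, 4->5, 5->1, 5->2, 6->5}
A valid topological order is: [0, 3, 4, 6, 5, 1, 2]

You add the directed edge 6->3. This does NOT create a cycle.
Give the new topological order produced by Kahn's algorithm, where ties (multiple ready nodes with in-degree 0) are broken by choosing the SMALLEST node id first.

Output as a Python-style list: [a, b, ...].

Answer: [0, 4, 6, 3, 5, 1, 2]

Derivation:
Old toposort: [0, 3, 4, 6, 5, 1, 2]
Added edge: 6->3
Position of 6 (3) > position of 3 (1). Must reorder: 6 must now come before 3.
Run Kahn's algorithm (break ties by smallest node id):
  initial in-degrees: [0, 1, 4, 1, 0, 2, 0]
  ready (indeg=0): [0, 4, 6]
  pop 0: no out-edges | ready=[4, 6] | order so far=[0]
  pop 4: indeg[2]->3; indeg[5]->1 | ready=[6] | order so far=[0, 4]
  pop 6: indeg[3]->0; indeg[5]->0 | ready=[3, 5] | order so far=[0, 4, 6]
  pop 3: indeg[2]->2 | ready=[5] | order so far=[0, 4, 6, 3]
  pop 5: indeg[1]->0; indeg[2]->1 | ready=[1] | order so far=[0, 4, 6, 3, 5]
  pop 1: indeg[2]->0 | ready=[2] | order so far=[0, 4, 6, 3, 5, 1]
  pop 2: no out-edges | ready=[] | order so far=[0, 4, 6, 3, 5, 1, 2]
  Result: [0, 4, 6, 3, 5, 1, 2]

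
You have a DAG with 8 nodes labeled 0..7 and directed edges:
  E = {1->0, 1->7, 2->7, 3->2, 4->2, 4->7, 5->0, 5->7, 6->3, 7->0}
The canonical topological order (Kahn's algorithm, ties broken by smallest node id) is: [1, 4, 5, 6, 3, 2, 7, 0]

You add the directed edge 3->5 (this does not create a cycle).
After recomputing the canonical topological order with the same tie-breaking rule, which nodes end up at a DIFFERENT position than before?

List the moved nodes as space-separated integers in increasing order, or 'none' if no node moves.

Answer: 2 3 5 6

Derivation:
Old toposort: [1, 4, 5, 6, 3, 2, 7, 0]
Added edge 3->5
Recompute Kahn (smallest-id tiebreak):
  initial in-degrees: [3, 0, 2, 1, 0, 1, 0, 4]
  ready (indeg=0): [1, 4, 6]
  pop 1: indeg[0]->2; indeg[7]->3 | ready=[4, 6] | order so far=[1]
  pop 4: indeg[2]->1; indeg[7]->2 | ready=[6] | order so far=[1, 4]
  pop 6: indeg[3]->0 | ready=[3] | order so far=[1, 4, 6]
  pop 3: indeg[2]->0; indeg[5]->0 | ready=[2, 5] | order so far=[1, 4, 6, 3]
  pop 2: indeg[7]->1 | ready=[5] | order so far=[1, 4, 6, 3, 2]
  pop 5: indeg[0]->1; indeg[7]->0 | ready=[7] | order so far=[1, 4, 6, 3, 2, 5]
  pop 7: indeg[0]->0 | ready=[0] | order so far=[1, 4, 6, 3, 2, 5, 7]
  pop 0: no out-edges | ready=[] | order so far=[1, 4, 6, 3, 2, 5, 7, 0]
New canonical toposort: [1, 4, 6, 3, 2, 5, 7, 0]
Compare positions:
  Node 0: index 7 -> 7 (same)
  Node 1: index 0 -> 0 (same)
  Node 2: index 5 -> 4 (moved)
  Node 3: index 4 -> 3 (moved)
  Node 4: index 1 -> 1 (same)
  Node 5: index 2 -> 5 (moved)
  Node 6: index 3 -> 2 (moved)
  Node 7: index 6 -> 6 (same)
Nodes that changed position: 2 3 5 6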